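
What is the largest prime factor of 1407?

1407 = 3 · 469
469 = 7 · 67
67 is prime.
So 1407 = 3 · 7 · 67; the largest prime factor is 67.

67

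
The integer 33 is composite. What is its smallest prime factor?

3

33 is odd.
Digit sum 6, divisible by 3.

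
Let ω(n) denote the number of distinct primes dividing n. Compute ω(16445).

4

16445 = 5 · 3289
3289 = 11 · 299
299 = 13 · 23
16445 = 5 · 11 · 13 · 23, which has 4 distinct prime factors.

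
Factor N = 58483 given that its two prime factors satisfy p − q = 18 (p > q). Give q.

Since p = q + 18, we have 58483 = q(q + 18), so q² + 18q − 58483 = 0.
Discriminant: 18² + 4·58483 = 324 + 233932 = 234256; √234256 = 484.
q = (−18 + 484)/2 = 233, and p = q + 18 = 251.
Check: 233 · 251 = 58483.

233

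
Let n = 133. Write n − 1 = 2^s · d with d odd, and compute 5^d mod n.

133 − 1 = 132 = 2^2 · 33, so d = 33.
5^1 ≡ 5 (mod 133)
5^2 ≡ 5^2 = 25 ≡ 25 (mod 133)
5^4 ≡ 25^2 = 625 ≡ 93 (mod 133)
5^8 ≡ 93^2 = 8649 ≡ 4 (mod 133)
5^16 ≡ 4^2 = 16 ≡ 16 (mod 133)
5^32 ≡ 16^2 = 256 ≡ 123 (mod 133)
33 = 32 + 1 in binary powers of 2.
So 5^33 ≡ 123 · 5 ≡ 83 (mod 133).
Squaring chain: 83 → 106; never reaches −1, so base 5 is a Miller–Rabin witness that 133 is composite.

83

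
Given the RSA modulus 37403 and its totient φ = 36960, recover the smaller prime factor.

φ(n) = (p−1)(q−1) = n − (p+q) + 1, so p + q = 37403 − 36960 + 1 = 444.
p and q are the roots of t² − 444t + 37403 = 0.
Discriminant: 444² − 4·37403 = 197136 − 149612 = 47524; √47524 = 218.
q = (444 − 218)/2 = 113, p = (444 + 218)/2 = 331.
Check: 113 · 331 = 37403.

113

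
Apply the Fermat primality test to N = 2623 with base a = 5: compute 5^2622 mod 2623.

5^1 ≡ 5 (mod 2623)
5^2 ≡ 5^2 = 25 ≡ 25 (mod 2623)
5^4 ≡ 25^2 = 625 ≡ 625 (mod 2623)
5^8 ≡ 625^2 = 390625 ≡ 2421 (mod 2623)
5^16 ≡ 2421^2 = 5861241 ≡ 1459 (mod 2623)
5^32 ≡ 1459^2 = 2128681 ≡ 1428 (mod 2623)
5^64 ≡ 1428^2 = 2039184 ≡ 1113 (mod 2623)
5^128 ≡ 1113^2 = 1238769 ≡ 713 (mod 2623)
5^256 ≡ 713^2 = 508369 ≡ 2130 (mod 2623)
5^512 ≡ 2130^2 = 4536900 ≡ 1733 (mod 2623)
5^1024 ≡ 1733^2 = 3003289 ≡ 2577 (mod 2623)
5^2048 ≡ 2577^2 = 6640929 ≡ 2116 (mod 2623)
2622 = 2048 + 512 + 32 + 16 + 8 + 4 + 2 in binary powers of 2.
So 5^2622 ≡ 2116 · 1733 · 1428 · 1459 · 2421 · 625 · 25 ≡ 1301 (mod 2623).
Since 1301 ≠ 1, base 5 is a Fermat witness: 2623 is composite.

1301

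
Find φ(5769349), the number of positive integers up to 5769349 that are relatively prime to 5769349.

5673216

Factor: 5769349 = 167 · 179 · 193.
φ(5769349) = (167−1) · (179−1) · (193−1) = 166 · 178 · 192 = 5673216.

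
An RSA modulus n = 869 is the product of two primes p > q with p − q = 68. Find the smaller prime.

11

Since p = q + 68, we have 869 = q(q + 68), so q² + 68q − 869 = 0.
Discriminant: 68² + 4·869 = 4624 + 3476 = 8100; √8100 = 90.
q = (−68 + 90)/2 = 11, and p = q + 68 = 79.
Check: 11 · 79 = 869.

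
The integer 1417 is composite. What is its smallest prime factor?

1417 is odd.
Digit sum 13, not divisible by 3.
Ends in 7: not divisible by 5.
7: 1417 = 7·202 + 3
11: 1417 = 11·128 + 9
13: 1417 = 13·109

13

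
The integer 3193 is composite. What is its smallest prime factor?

3193 is odd.
Digit sum 16, not divisible by 3.
Ends in 3: not divisible by 5.
7: 3193 = 7·456 + 1
11: 3193 = 11·290 + 3
13: 3193 = 13·245 + 8
17: 3193 = 17·187 + 14
19: 3193 = 19·168 + 1
23: 3193 = 23·138 + 19
29: 3193 = 29·110 + 3
31: 3193 = 31·103

31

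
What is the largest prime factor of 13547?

13547 = 19 · 713
713 = 23 · 31
31 is prime.
So 13547 = 19 · 23 · 31; the largest prime factor is 31.

31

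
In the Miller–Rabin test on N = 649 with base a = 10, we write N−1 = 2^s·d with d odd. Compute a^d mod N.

131

649 − 1 = 648 = 2^3 · 81, so d = 81.
10^1 ≡ 10 (mod 649)
10^2 ≡ 10^2 = 100 ≡ 100 (mod 649)
10^4 ≡ 100^2 = 10000 ≡ 265 (mod 649)
10^8 ≡ 265^2 = 70225 ≡ 133 (mod 649)
10^16 ≡ 133^2 = 17689 ≡ 166 (mod 649)
10^32 ≡ 166^2 = 27556 ≡ 298 (mod 649)
10^64 ≡ 298^2 = 88804 ≡ 540 (mod 649)
81 = 64 + 16 + 1 in binary powers of 2.
So 10^81 ≡ 540 · 166 · 10 ≡ 131 (mod 649).
Squaring chain: 131 → 287 → 595; never reaches −1, so base 10 is a Miller–Rabin witness that 649 is composite.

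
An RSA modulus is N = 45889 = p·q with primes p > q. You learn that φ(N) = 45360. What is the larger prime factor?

421

φ(n) = (p−1)(q−1) = n − (p+q) + 1, so p + q = 45889 − 45360 + 1 = 530.
p and q are the roots of t² − 530t + 45889 = 0.
Discriminant: 530² − 4·45889 = 280900 − 183556 = 97344; √97344 = 312.
q = (530 − 312)/2 = 109, p = (530 + 312)/2 = 421.
Check: 109 · 421 = 45889.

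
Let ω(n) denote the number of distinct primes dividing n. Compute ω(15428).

4

15428 = 2^2 · 3857
3857 = 7 · 551
551 = 19 · 29
15428 = 2^2 · 7 · 19 · 29, which has 4 distinct prime factors.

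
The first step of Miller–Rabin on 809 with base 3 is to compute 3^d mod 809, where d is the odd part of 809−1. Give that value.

809 − 1 = 808 = 2^3 · 101, so d = 101.
3^1 ≡ 3 (mod 809)
3^2 ≡ 3^2 = 9 ≡ 9 (mod 809)
3^4 ≡ 9^2 = 81 ≡ 81 (mod 809)
3^8 ≡ 81^2 = 6561 ≡ 89 (mod 809)
3^16 ≡ 89^2 = 7921 ≡ 640 (mod 809)
3^32 ≡ 640^2 = 409600 ≡ 246 (mod 809)
3^64 ≡ 246^2 = 60516 ≡ 650 (mod 809)
101 = 64 + 32 + 4 + 1 in binary powers of 2.
So 3^101 ≡ 650 · 246 · 81 · 3 ≡ 239 (mod 809).
Squaring chain: 239 → 491 → 808; reaches −1, so base 3 does not prove 809 composite.

239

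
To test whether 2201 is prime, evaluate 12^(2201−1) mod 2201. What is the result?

12^1 ≡ 12 (mod 2201)
12^2 ≡ 12^2 = 144 ≡ 144 (mod 2201)
12^4 ≡ 144^2 = 20736 ≡ 927 (mod 2201)
12^8 ≡ 927^2 = 859329 ≡ 939 (mod 2201)
12^16 ≡ 939^2 = 881721 ≡ 1321 (mod 2201)
12^32 ≡ 1321^2 = 1745041 ≡ 1849 (mod 2201)
12^64 ≡ 1849^2 = 3418801 ≡ 648 (mod 2201)
12^128 ≡ 648^2 = 419904 ≡ 1714 (mod 2201)
12^256 ≡ 1714^2 = 2937796 ≡ 1662 (mod 2201)
12^512 ≡ 1662^2 = 2762244 ≡ 2190 (mod 2201)
12^1024 ≡ 2190^2 = 4796100 ≡ 121 (mod 2201)
12^2048 ≡ 121^2 = 14641 ≡ 1435 (mod 2201)
2200 = 2048 + 128 + 16 + 8 in binary powers of 2.
So 12^2200 ≡ 1435 · 1714 · 1321 · 939 ≡ 676 (mod 2201).
Since 676 ≠ 1, base 12 is a Fermat witness: 2201 is composite.

676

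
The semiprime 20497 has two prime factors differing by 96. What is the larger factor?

199

Since p = q + 96, we have 20497 = q(q + 96), so q² + 96q − 20497 = 0.
Discriminant: 96² + 4·20497 = 9216 + 81988 = 91204; √91204 = 302.
q = (−96 + 302)/2 = 103, and p = q + 96 = 199.
Check: 103 · 199 = 20497.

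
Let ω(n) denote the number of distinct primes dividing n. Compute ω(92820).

6

92820 = 2^2 · 23205
23205 = 3 · 7735
7735 = 5 · 1547
1547 = 7 · 221
221 = 13 · 17
92820 = 2^2 · 3 · 5 · 7 · 13 · 17, which has 6 distinct prime factors.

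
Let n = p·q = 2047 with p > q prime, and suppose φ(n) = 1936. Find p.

89

φ(n) = (p−1)(q−1) = n − (p+q) + 1, so p + q = 2047 − 1936 + 1 = 112.
p and q are the roots of t² − 112t + 2047 = 0.
Discriminant: 112² − 4·2047 = 12544 − 8188 = 4356; √4356 = 66.
q = (112 − 66)/2 = 23, p = (112 + 66)/2 = 89.
Check: 23 · 89 = 2047.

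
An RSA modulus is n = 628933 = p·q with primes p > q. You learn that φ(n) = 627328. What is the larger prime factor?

929

φ(n) = (p−1)(q−1) = n − (p+q) + 1, so p + q = 628933 − 627328 + 1 = 1606.
p and q are the roots of t² − 1606t + 628933 = 0.
Discriminant: 1606² − 4·628933 = 2579236 − 2515732 = 63504; √63504 = 252.
q = (1606 − 252)/2 = 677, p = (1606 + 252)/2 = 929.
Check: 677 · 929 = 628933.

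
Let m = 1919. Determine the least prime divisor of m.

1919 is odd.
Digit sum 20, not divisible by 3.
Ends in 9: not divisible by 5.
7: 1919 = 7·274 + 1
11: 1919 = 11·174 + 5
13: 1919 = 13·147 + 8
17: 1919 = 17·112 + 15
19: 1919 = 19·101

19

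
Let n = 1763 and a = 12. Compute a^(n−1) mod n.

12^1 ≡ 12 (mod 1763)
12^2 ≡ 12^2 = 144 ≡ 144 (mod 1763)
12^4 ≡ 144^2 = 20736 ≡ 1343 (mod 1763)
12^8 ≡ 1343^2 = 1803649 ≡ 100 (mod 1763)
12^16 ≡ 100^2 = 10000 ≡ 1185 (mod 1763)
12^32 ≡ 1185^2 = 1404225 ≡ 877 (mod 1763)
12^64 ≡ 877^2 = 769129 ≡ 461 (mod 1763)
12^128 ≡ 461^2 = 212521 ≡ 961 (mod 1763)
12^256 ≡ 961^2 = 923521 ≡ 1472 (mod 1763)
12^512 ≡ 1472^2 = 2166784 ≡ 57 (mod 1763)
12^1024 ≡ 57^2 = 3249 ≡ 1486 (mod 1763)
1762 = 1024 + 512 + 128 + 64 + 32 + 2 in binary powers of 2.
So 12^1762 ≡ 1486 · 57 · 961 · 461 · 877 · 144 ≡ 1743 (mod 1763).
Since 1743 ≠ 1, base 12 is a Fermat witness: 1763 is composite.

1743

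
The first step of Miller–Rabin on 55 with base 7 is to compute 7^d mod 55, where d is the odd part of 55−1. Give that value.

28

55 − 1 = 54 = 2^1 · 27, so d = 27.
7^1 ≡ 7 (mod 55)
7^2 ≡ 7^2 = 49 ≡ 49 (mod 55)
7^4 ≡ 49^2 = 2401 ≡ 36 (mod 55)
7^8 ≡ 36^2 = 1296 ≡ 31 (mod 55)
7^16 ≡ 31^2 = 961 ≡ 26 (mod 55)
27 = 16 + 8 + 2 + 1 in binary powers of 2.
So 7^27 ≡ 26 · 31 · 49 · 7 ≡ 28 (mod 55).
Squaring chain: 28; never reaches −1, so base 7 is a Miller–Rabin witness that 55 is composite.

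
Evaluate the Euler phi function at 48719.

Factor: 48719 = 11 · 43 · 103.
φ(48719) = (11−1) · (43−1) · (103−1) = 10 · 42 · 102 = 42840.

42840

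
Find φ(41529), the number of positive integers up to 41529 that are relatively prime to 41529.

27216

Factor: 41529 = 3 · 109 · 127.
φ(41529) = (3−1) · (109−1) · (127−1) = 2 · 108 · 126 = 27216.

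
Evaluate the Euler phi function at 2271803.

Factor: 2271803 = 79 · 149 · 193.
φ(2271803) = (79−1) · (149−1) · (193−1) = 78 · 148 · 192 = 2216448.

2216448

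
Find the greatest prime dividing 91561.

79

91561 = 19 · 4819
4819 = 61 · 79
79 is prime.
So 91561 = 19 · 61 · 79; the largest prime factor is 79.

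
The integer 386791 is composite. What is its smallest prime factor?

23

386791 is odd.
Digit sum 34, not divisible by 3.
Ends in 1: not divisible by 5.
7: 386791 = 7·55255 + 6
11: 386791 = 11·35162 + 9
13: 386791 = 13·29753 + 2
17: 386791 = 17·22752 + 7
19: 386791 = 19·20357 + 8
23: 386791 = 23·16817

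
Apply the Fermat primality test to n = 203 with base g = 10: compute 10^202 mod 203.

10^1 ≡ 10 (mod 203)
10^2 ≡ 10^2 = 100 ≡ 100 (mod 203)
10^4 ≡ 100^2 = 10000 ≡ 53 (mod 203)
10^8 ≡ 53^2 = 2809 ≡ 170 (mod 203)
10^16 ≡ 170^2 = 28900 ≡ 74 (mod 203)
10^32 ≡ 74^2 = 5476 ≡ 198 (mod 203)
10^64 ≡ 198^2 = 39204 ≡ 25 (mod 203)
10^128 ≡ 25^2 = 625 ≡ 16 (mod 203)
202 = 128 + 64 + 8 + 2 in binary powers of 2.
So 10^202 ≡ 16 · 25 · 170 · 100 ≡ 109 (mod 203).
Since 109 ≠ 1, base 10 is a Fermat witness: 203 is composite.

109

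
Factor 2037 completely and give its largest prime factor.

2037 = 3 · 679
679 = 7 · 97
97 is prime.
So 2037 = 3 · 7 · 97; the largest prime factor is 97.

97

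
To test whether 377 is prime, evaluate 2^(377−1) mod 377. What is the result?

94

2^1 ≡ 2 (mod 377)
2^2 ≡ 2^2 = 4 ≡ 4 (mod 377)
2^4 ≡ 4^2 = 16 ≡ 16 (mod 377)
2^8 ≡ 16^2 = 256 ≡ 256 (mod 377)
2^16 ≡ 256^2 = 65536 ≡ 315 (mod 377)
2^32 ≡ 315^2 = 99225 ≡ 74 (mod 377)
2^64 ≡ 74^2 = 5476 ≡ 198 (mod 377)
2^128 ≡ 198^2 = 39204 ≡ 373 (mod 377)
2^256 ≡ 373^2 = 139129 ≡ 16 (mod 377)
376 = 256 + 64 + 32 + 16 + 8 in binary powers of 2.
So 2^376 ≡ 16 · 198 · 74 · 315 · 256 ≡ 94 (mod 377).
Since 94 ≠ 1, base 2 is a Fermat witness: 377 is composite.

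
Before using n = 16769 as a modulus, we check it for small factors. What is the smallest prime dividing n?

16769 is odd.
Digit sum 29, not divisible by 3.
Ends in 9: not divisible by 5.
7: 16769 = 7·2395 + 4
11: 16769 = 11·1524 + 5
13: 16769 = 13·1289 + 12
17: 16769 = 17·986 + 7
19: 16769 = 19·882 + 11
23: 16769 = 23·729 + 2
29: 16769 = 29·578 + 7
31: 16769 = 31·540 + 29
37: 16769 = 37·453 + 8
41: 16769 = 41·409

41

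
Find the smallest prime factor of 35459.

35459 is odd.
Digit sum 26, not divisible by 3.
Ends in 9: not divisible by 5.
7: 35459 = 7·5065 + 4
11: 35459 = 11·3223 + 6
13: 35459 = 13·2727 + 8
17: 35459 = 17·2085 + 14
19: 35459 = 19·1866 + 5
23: 35459 = 23·1541 + 16
29: 35459 = 29·1222 + 21
31: 35459 = 31·1143 + 26
37: 35459 = 37·958 + 13
41: 35459 = 41·864 + 35
43: 35459 = 43·824 + 27
47: 35459 = 47·754 + 21
53: 35459 = 53·669 + 2
59: 35459 = 59·601

59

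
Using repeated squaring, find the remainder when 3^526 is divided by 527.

121

3^1 ≡ 3 (mod 527)
3^2 ≡ 3^2 = 9 ≡ 9 (mod 527)
3^4 ≡ 9^2 = 81 ≡ 81 (mod 527)
3^8 ≡ 81^2 = 6561 ≡ 237 (mod 527)
3^16 ≡ 237^2 = 56169 ≡ 307 (mod 527)
3^32 ≡ 307^2 = 94249 ≡ 443 (mod 527)
3^64 ≡ 443^2 = 196249 ≡ 205 (mod 527)
3^128 ≡ 205^2 = 42025 ≡ 392 (mod 527)
3^256 ≡ 392^2 = 153664 ≡ 307 (mod 527)
3^512 ≡ 307^2 = 94249 ≡ 443 (mod 527)
526 = 512 + 8 + 4 + 2 in binary powers of 2.
So 3^526 ≡ 443 · 237 · 81 · 9 ≡ 121 (mod 527).
Since 121 ≠ 1, base 3 is a Fermat witness: 527 is composite.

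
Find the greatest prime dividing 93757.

93757 = 29 · 3233
3233 = 53 · 61
61 is prime.
So 93757 = 29 · 53 · 61; the largest prime factor is 61.

61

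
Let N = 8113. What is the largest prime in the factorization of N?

8113 = 7 · 1159
1159 = 19 · 61
61 is prime.
So 8113 = 7 · 19 · 61; the largest prime factor is 61.

61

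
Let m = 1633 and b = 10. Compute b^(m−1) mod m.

10^1 ≡ 10 (mod 1633)
10^2 ≡ 10^2 = 100 ≡ 100 (mod 1633)
10^4 ≡ 100^2 = 10000 ≡ 202 (mod 1633)
10^8 ≡ 202^2 = 40804 ≡ 1612 (mod 1633)
10^16 ≡ 1612^2 = 2598544 ≡ 441 (mod 1633)
10^32 ≡ 441^2 = 194481 ≡ 154 (mod 1633)
10^64 ≡ 154^2 = 23716 ≡ 854 (mod 1633)
10^128 ≡ 854^2 = 729316 ≡ 998 (mod 1633)
10^256 ≡ 998^2 = 996004 ≡ 1507 (mod 1633)
10^512 ≡ 1507^2 = 2271049 ≡ 1179 (mod 1633)
10^1024 ≡ 1179^2 = 1390041 ≡ 358 (mod 1633)
1632 = 1024 + 512 + 64 + 32 in binary powers of 2.
So 10^1632 ≡ 358 · 1179 · 854 · 154 ≡ 1605 (mod 1633).
Since 1605 ≠ 1, base 10 is a Fermat witness: 1633 is composite.

1605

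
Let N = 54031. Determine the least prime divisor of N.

54031 is odd.
Digit sum 13, not divisible by 3.
Ends in 1: not divisible by 5.
7: 54031 = 7·7718 + 5
11: 54031 = 11·4911 + 10
13: 54031 = 13·4156 + 3
17: 54031 = 17·3178 + 5
19: 54031 = 19·2843 + 14
23: 54031 = 23·2349 + 4
29: 54031 = 29·1863 + 4
31: 54031 = 31·1742 + 29
37: 54031 = 37·1460 + 11
41: 54031 = 41·1317 + 34
43: 54031 = 43·1256 + 23
47: 54031 = 47·1149 + 28
53: 54031 = 53·1019 + 24
59: 54031 = 59·915 + 46
61: 54031 = 61·885 + 46
67: 54031 = 67·806 + 29
71: 54031 = 71·761

71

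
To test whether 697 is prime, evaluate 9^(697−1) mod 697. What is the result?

1

9^1 ≡ 9 (mod 697)
9^2 ≡ 9^2 = 81 ≡ 81 (mod 697)
9^4 ≡ 81^2 = 6561 ≡ 288 (mod 697)
9^8 ≡ 288^2 = 82944 ≡ 1 (mod 697)
9^16 ≡ 1^2 = 1 ≡ 1 (mod 697)
9^32 ≡ 1^2 = 1 ≡ 1 (mod 697)
9^64 ≡ 1^2 = 1 ≡ 1 (mod 697)
9^128 ≡ 1^2 = 1 ≡ 1 (mod 697)
9^256 ≡ 1^2 = 1 ≡ 1 (mod 697)
9^512 ≡ 1^2 = 1 ≡ 1 (mod 697)
696 = 512 + 128 + 32 + 16 + 8 in binary powers of 2.
So 9^696 ≡ 1 · 1 · 1 · 1 · 1 ≡ 1 (mod 697).
Since the result is 1, base 9 gives no evidence that 697 is composite.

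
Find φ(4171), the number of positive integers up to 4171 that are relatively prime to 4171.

4032

Factor: 4171 = 43 · 97.
φ(4171) = (43−1) · (97−1) = 42 · 96 = 4032.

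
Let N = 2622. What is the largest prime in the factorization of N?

2622 = 2 · 1311
1311 = 3 · 437
437 = 19 · 23
23 is prime.
So 2622 = 2 · 3 · 19 · 23; the largest prime factor is 23.

23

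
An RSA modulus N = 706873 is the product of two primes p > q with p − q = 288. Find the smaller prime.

Since p = q + 288, we have 706873 = q(q + 288), so q² + 288q − 706873 = 0.
Discriminant: 288² + 4·706873 = 82944 + 2827492 = 2910436; √2910436 = 1706.
q = (−288 + 1706)/2 = 709, and p = q + 288 = 997.
Check: 709 · 997 = 706873.

709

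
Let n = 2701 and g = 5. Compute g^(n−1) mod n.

2554

5^1 ≡ 5 (mod 2701)
5^2 ≡ 5^2 = 25 ≡ 25 (mod 2701)
5^4 ≡ 25^2 = 625 ≡ 625 (mod 2701)
5^8 ≡ 625^2 = 390625 ≡ 1681 (mod 2701)
5^16 ≡ 1681^2 = 2825761 ≡ 515 (mod 2701)
5^32 ≡ 515^2 = 265225 ≡ 527 (mod 2701)
5^64 ≡ 527^2 = 277729 ≡ 2227 (mod 2701)
5^128 ≡ 2227^2 = 4959529 ≡ 493 (mod 2701)
5^256 ≡ 493^2 = 243049 ≡ 2660 (mod 2701)
5^512 ≡ 2660^2 = 7075600 ≡ 1681 (mod 2701)
5^1024 ≡ 1681^2 = 2825761 ≡ 515 (mod 2701)
5^2048 ≡ 515^2 = 265225 ≡ 527 (mod 2701)
2700 = 2048 + 512 + 128 + 8 + 4 in binary powers of 2.
So 5^2700 ≡ 527 · 1681 · 493 · 1681 · 625 ≡ 2554 (mod 2701).
Since 2554 ≠ 1, base 5 is a Fermat witness: 2701 is composite.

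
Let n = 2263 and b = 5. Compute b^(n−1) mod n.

5^1 ≡ 5 (mod 2263)
5^2 ≡ 5^2 = 25 ≡ 25 (mod 2263)
5^4 ≡ 25^2 = 625 ≡ 625 (mod 2263)
5^8 ≡ 625^2 = 390625 ≡ 1389 (mod 2263)
5^16 ≡ 1389^2 = 1929321 ≡ 1245 (mod 2263)
5^32 ≡ 1245^2 = 1550025 ≡ 2133 (mod 2263)
5^64 ≡ 2133^2 = 4549689 ≡ 1059 (mod 2263)
5^128 ≡ 1059^2 = 1121481 ≡ 1296 (mod 2263)
5^256 ≡ 1296^2 = 1679616 ≡ 470 (mod 2263)
5^512 ≡ 470^2 = 220900 ≡ 1389 (mod 2263)
5^1024 ≡ 1389^2 = 1929321 ≡ 1245 (mod 2263)
5^2048 ≡ 1245^2 = 1550025 ≡ 2133 (mod 2263)
2262 = 2048 + 128 + 64 + 16 + 4 + 2 in binary powers of 2.
So 5^2262 ≡ 2133 · 1296 · 1059 · 1245 · 625 · 25 ≡ 900 (mod 2263).
Since 900 ≠ 1, base 5 is a Fermat witness: 2263 is composite.

900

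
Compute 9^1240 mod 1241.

137

9^1 ≡ 9 (mod 1241)
9^2 ≡ 9^2 = 81 ≡ 81 (mod 1241)
9^4 ≡ 81^2 = 6561 ≡ 356 (mod 1241)
9^8 ≡ 356^2 = 126736 ≡ 154 (mod 1241)
9^16 ≡ 154^2 = 23716 ≡ 137 (mod 1241)
9^32 ≡ 137^2 = 18769 ≡ 154 (mod 1241)
9^64 ≡ 154^2 = 23716 ≡ 137 (mod 1241)
9^128 ≡ 137^2 = 18769 ≡ 154 (mod 1241)
9^256 ≡ 154^2 = 23716 ≡ 137 (mod 1241)
9^512 ≡ 137^2 = 18769 ≡ 154 (mod 1241)
9^1024 ≡ 154^2 = 23716 ≡ 137 (mod 1241)
1240 = 1024 + 128 + 64 + 16 + 8 in binary powers of 2.
So 9^1240 ≡ 137 · 154 · 137 · 137 · 154 ≡ 137 (mod 1241).
Since 137 ≠ 1, base 9 is a Fermat witness: 1241 is composite.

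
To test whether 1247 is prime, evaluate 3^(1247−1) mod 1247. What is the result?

608

3^1 ≡ 3 (mod 1247)
3^2 ≡ 3^2 = 9 ≡ 9 (mod 1247)
3^4 ≡ 9^2 = 81 ≡ 81 (mod 1247)
3^8 ≡ 81^2 = 6561 ≡ 326 (mod 1247)
3^16 ≡ 326^2 = 106276 ≡ 281 (mod 1247)
3^32 ≡ 281^2 = 78961 ≡ 400 (mod 1247)
3^64 ≡ 400^2 = 160000 ≡ 384 (mod 1247)
3^128 ≡ 384^2 = 147456 ≡ 310 (mod 1247)
3^256 ≡ 310^2 = 96100 ≡ 81 (mod 1247)
3^512 ≡ 81^2 = 6561 ≡ 326 (mod 1247)
3^1024 ≡ 326^2 = 106276 ≡ 281 (mod 1247)
1246 = 1024 + 128 + 64 + 16 + 8 + 4 + 2 in binary powers of 2.
So 3^1246 ≡ 281 · 310 · 384 · 281 · 326 · 81 · 9 ≡ 608 (mod 1247).
Since 608 ≠ 1, base 3 is a Fermat witness: 1247 is composite.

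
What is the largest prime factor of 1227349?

1227349 = 17 · 72197
72197 = 23 · 3139
3139 = 43 · 73
73 is prime.
So 1227349 = 17 · 23 · 43 · 73; the largest prime factor is 73.

73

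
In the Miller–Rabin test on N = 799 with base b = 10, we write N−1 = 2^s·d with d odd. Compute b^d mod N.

114

799 − 1 = 798 = 2^1 · 399, so d = 399.
10^1 ≡ 10 (mod 799)
10^2 ≡ 10^2 = 100 ≡ 100 (mod 799)
10^4 ≡ 100^2 = 10000 ≡ 412 (mod 799)
10^8 ≡ 412^2 = 169744 ≡ 356 (mod 799)
10^16 ≡ 356^2 = 126736 ≡ 494 (mod 799)
10^32 ≡ 494^2 = 244036 ≡ 341 (mod 799)
10^64 ≡ 341^2 = 116281 ≡ 426 (mod 799)
10^128 ≡ 426^2 = 181476 ≡ 103 (mod 799)
10^256 ≡ 103^2 = 10609 ≡ 222 (mod 799)
399 = 256 + 128 + 8 + 4 + 2 + 1 in binary powers of 2.
So 10^399 ≡ 222 · 103 · 356 · 412 · 100 · 10 ≡ 114 (mod 799).
Squaring chain: 114; never reaches −1, so base 10 is a Miller–Rabin witness that 799 is composite.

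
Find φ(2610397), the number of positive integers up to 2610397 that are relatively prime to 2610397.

Factor: 2610397 = 79 · 173 · 191.
φ(2610397) = (79−1) · (173−1) · (191−1) = 78 · 172 · 190 = 2549040.

2549040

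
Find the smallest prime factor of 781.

781 is odd.
Digit sum 16, not divisible by 3.
Ends in 1: not divisible by 5.
7: 781 = 7·111 + 4
11: 781 = 11·71

11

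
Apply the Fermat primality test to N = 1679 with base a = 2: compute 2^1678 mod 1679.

2^1 ≡ 2 (mod 1679)
2^2 ≡ 2^2 = 4 ≡ 4 (mod 1679)
2^4 ≡ 4^2 = 16 ≡ 16 (mod 1679)
2^8 ≡ 16^2 = 256 ≡ 256 (mod 1679)
2^16 ≡ 256^2 = 65536 ≡ 55 (mod 1679)
2^32 ≡ 55^2 = 3025 ≡ 1346 (mod 1679)
2^64 ≡ 1346^2 = 1811716 ≡ 75 (mod 1679)
2^128 ≡ 75^2 = 5625 ≡ 588 (mod 1679)
2^256 ≡ 588^2 = 345744 ≡ 1549 (mod 1679)
2^512 ≡ 1549^2 = 2399401 ≡ 110 (mod 1679)
2^1024 ≡ 110^2 = 12100 ≡ 347 (mod 1679)
1678 = 1024 + 512 + 128 + 8 + 4 + 2 in binary powers of 2.
So 2^1678 ≡ 347 · 110 · 588 · 256 · 16 · 4 ≡ 892 (mod 1679).
Since 892 ≠ 1, base 2 is a Fermat witness: 1679 is composite.

892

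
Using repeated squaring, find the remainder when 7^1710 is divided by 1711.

194

7^1 ≡ 7 (mod 1711)
7^2 ≡ 7^2 = 49 ≡ 49 (mod 1711)
7^4 ≡ 49^2 = 2401 ≡ 690 (mod 1711)
7^8 ≡ 690^2 = 476100 ≡ 442 (mod 1711)
7^16 ≡ 442^2 = 195364 ≡ 310 (mod 1711)
7^32 ≡ 310^2 = 96100 ≡ 284 (mod 1711)
7^64 ≡ 284^2 = 80656 ≡ 239 (mod 1711)
7^128 ≡ 239^2 = 57121 ≡ 658 (mod 1711)
7^256 ≡ 658^2 = 432964 ≡ 81 (mod 1711)
7^512 ≡ 81^2 = 6561 ≡ 1428 (mod 1711)
7^1024 ≡ 1428^2 = 2039184 ≡ 1383 (mod 1711)
1710 = 1024 + 512 + 128 + 32 + 8 + 4 + 2 in binary powers of 2.
So 7^1710 ≡ 1383 · 1428 · 658 · 284 · 442 · 690 · 49 ≡ 194 (mod 1711).
Since 194 ≠ 1, base 7 is a Fermat witness: 1711 is composite.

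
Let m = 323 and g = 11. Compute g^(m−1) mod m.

87

11^1 ≡ 11 (mod 323)
11^2 ≡ 11^2 = 121 ≡ 121 (mod 323)
11^4 ≡ 121^2 = 14641 ≡ 106 (mod 323)
11^8 ≡ 106^2 = 11236 ≡ 254 (mod 323)
11^16 ≡ 254^2 = 64516 ≡ 239 (mod 323)
11^32 ≡ 239^2 = 57121 ≡ 273 (mod 323)
11^64 ≡ 273^2 = 74529 ≡ 239 (mod 323)
11^128 ≡ 239^2 = 57121 ≡ 273 (mod 323)
11^256 ≡ 273^2 = 74529 ≡ 239 (mod 323)
322 = 256 + 64 + 2 in binary powers of 2.
So 11^322 ≡ 239 · 239 · 121 ≡ 87 (mod 323).
Since 87 ≠ 1, base 11 is a Fermat witness: 323 is composite.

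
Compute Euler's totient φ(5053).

4860

Factor: 5053 = 31 · 163.
φ(5053) = (31−1) · (163−1) = 30 · 162 = 4860.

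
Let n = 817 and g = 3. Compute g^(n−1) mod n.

3^1 ≡ 3 (mod 817)
3^2 ≡ 3^2 = 9 ≡ 9 (mod 817)
3^4 ≡ 9^2 = 81 ≡ 81 (mod 817)
3^8 ≡ 81^2 = 6561 ≡ 25 (mod 817)
3^16 ≡ 25^2 = 625 ≡ 625 (mod 817)
3^32 ≡ 625^2 = 390625 ≡ 99 (mod 817)
3^64 ≡ 99^2 = 9801 ≡ 814 (mod 817)
3^128 ≡ 814^2 = 662596 ≡ 9 (mod 817)
3^256 ≡ 9^2 = 81 ≡ 81 (mod 817)
3^512 ≡ 81^2 = 6561 ≡ 25 (mod 817)
816 = 512 + 256 + 32 + 16 in binary powers of 2.
So 3^816 ≡ 25 · 81 · 99 · 625 ≡ 121 (mod 817).
Since 121 ≠ 1, base 3 is a Fermat witness: 817 is composite.

121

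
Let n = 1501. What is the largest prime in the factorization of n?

1501 = 19 · 79
79 is prime.
So 1501 = 19 · 79; the largest prime factor is 79.

79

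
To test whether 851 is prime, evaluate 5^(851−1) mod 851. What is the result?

5^1 ≡ 5 (mod 851)
5^2 ≡ 5^2 = 25 ≡ 25 (mod 851)
5^4 ≡ 25^2 = 625 ≡ 625 (mod 851)
5^8 ≡ 625^2 = 390625 ≡ 16 (mod 851)
5^16 ≡ 16^2 = 256 ≡ 256 (mod 851)
5^32 ≡ 256^2 = 65536 ≡ 9 (mod 851)
5^64 ≡ 9^2 = 81 ≡ 81 (mod 851)
5^128 ≡ 81^2 = 6561 ≡ 604 (mod 851)
5^256 ≡ 604^2 = 364816 ≡ 588 (mod 851)
5^512 ≡ 588^2 = 345744 ≡ 238 (mod 851)
850 = 512 + 256 + 64 + 16 + 2 in binary powers of 2.
So 5^850 ≡ 238 · 588 · 81 · 256 · 25 ≡ 818 (mod 851).
Since 818 ≠ 1, base 5 is a Fermat witness: 851 is composite.

818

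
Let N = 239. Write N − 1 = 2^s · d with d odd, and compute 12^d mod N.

1

239 − 1 = 238 = 2^1 · 119, so d = 119.
12^1 ≡ 12 (mod 239)
12^2 ≡ 12^2 = 144 ≡ 144 (mod 239)
12^4 ≡ 144^2 = 20736 ≡ 182 (mod 239)
12^8 ≡ 182^2 = 33124 ≡ 142 (mod 239)
12^16 ≡ 142^2 = 20164 ≡ 88 (mod 239)
12^32 ≡ 88^2 = 7744 ≡ 96 (mod 239)
12^64 ≡ 96^2 = 9216 ≡ 134 (mod 239)
119 = 64 + 32 + 16 + 4 + 2 + 1 in binary powers of 2.
So 12^119 ≡ 134 · 96 · 88 · 182 · 144 · 12 ≡ 1 (mod 239).
Since 12^d ≡ 1 (mod 239), base 12 does not prove 239 composite.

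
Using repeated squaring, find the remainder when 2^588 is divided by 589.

163

2^1 ≡ 2 (mod 589)
2^2 ≡ 2^2 = 4 ≡ 4 (mod 589)
2^4 ≡ 4^2 = 16 ≡ 16 (mod 589)
2^8 ≡ 16^2 = 256 ≡ 256 (mod 589)
2^16 ≡ 256^2 = 65536 ≡ 157 (mod 589)
2^32 ≡ 157^2 = 24649 ≡ 500 (mod 589)
2^64 ≡ 500^2 = 250000 ≡ 264 (mod 589)
2^128 ≡ 264^2 = 69696 ≡ 194 (mod 589)
2^256 ≡ 194^2 = 37636 ≡ 529 (mod 589)
2^512 ≡ 529^2 = 279841 ≡ 66 (mod 589)
588 = 512 + 64 + 8 + 4 in binary powers of 2.
So 2^588 ≡ 66 · 264 · 256 · 16 ≡ 163 (mod 589).
Since 163 ≠ 1, base 2 is a Fermat witness: 589 is composite.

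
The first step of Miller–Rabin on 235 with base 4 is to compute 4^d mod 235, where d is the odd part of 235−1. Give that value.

204

235 − 1 = 234 = 2^1 · 117, so d = 117.
4^1 ≡ 4 (mod 235)
4^2 ≡ 4^2 = 16 ≡ 16 (mod 235)
4^4 ≡ 16^2 = 256 ≡ 21 (mod 235)
4^8 ≡ 21^2 = 441 ≡ 206 (mod 235)
4^16 ≡ 206^2 = 42436 ≡ 136 (mod 235)
4^32 ≡ 136^2 = 18496 ≡ 166 (mod 235)
4^64 ≡ 166^2 = 27556 ≡ 61 (mod 235)
117 = 64 + 32 + 16 + 4 + 1 in binary powers of 2.
So 4^117 ≡ 61 · 166 · 136 · 21 · 4 ≡ 204 (mod 235).
Squaring chain: 204; never reaches −1, so base 4 is a Miller–Rabin witness that 235 is composite.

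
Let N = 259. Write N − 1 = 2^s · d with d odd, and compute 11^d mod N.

259 − 1 = 258 = 2^1 · 129, so d = 129.
11^1 ≡ 11 (mod 259)
11^2 ≡ 11^2 = 121 ≡ 121 (mod 259)
11^4 ≡ 121^2 = 14641 ≡ 137 (mod 259)
11^8 ≡ 137^2 = 18769 ≡ 121 (mod 259)
11^16 ≡ 121^2 = 14641 ≡ 137 (mod 259)
11^32 ≡ 137^2 = 18769 ≡ 121 (mod 259)
11^64 ≡ 121^2 = 14641 ≡ 137 (mod 259)
11^128 ≡ 137^2 = 18769 ≡ 121 (mod 259)
129 = 128 + 1 in binary powers of 2.
So 11^129 ≡ 121 · 11 ≡ 36 (mod 259).
Squaring chain: 36; never reaches −1, so base 11 is a Miller–Rabin witness that 259 is composite.

36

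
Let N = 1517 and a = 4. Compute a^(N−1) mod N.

4^1 ≡ 4 (mod 1517)
4^2 ≡ 4^2 = 16 ≡ 16 (mod 1517)
4^4 ≡ 16^2 = 256 ≡ 256 (mod 1517)
4^8 ≡ 256^2 = 65536 ≡ 305 (mod 1517)
4^16 ≡ 305^2 = 93025 ≡ 488 (mod 1517)
4^32 ≡ 488^2 = 238144 ≡ 1492 (mod 1517)
4^64 ≡ 1492^2 = 2226064 ≡ 625 (mod 1517)
4^128 ≡ 625^2 = 390625 ≡ 756 (mod 1517)
4^256 ≡ 756^2 = 571536 ≡ 1144 (mod 1517)
4^512 ≡ 1144^2 = 1308736 ≡ 1082 (mod 1517)
4^1024 ≡ 1082^2 = 1170724 ≡ 1117 (mod 1517)
1516 = 1024 + 256 + 128 + 64 + 32 + 8 + 4 in binary powers of 2.
So 4^1516 ≡ 1117 · 1144 · 756 · 625 · 1492 · 305 · 256 ≡ 1144 (mod 1517).
Since 1144 ≠ 1, base 4 is a Fermat witness: 1517 is composite.

1144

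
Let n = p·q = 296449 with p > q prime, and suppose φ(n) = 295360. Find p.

φ(n) = (p−1)(q−1) = n − (p+q) + 1, so p + q = 296449 − 295360 + 1 = 1090.
p and q are the roots of t² − 1090t + 296449 = 0.
Discriminant: 1090² − 4·296449 = 1188100 − 1185796 = 2304; √2304 = 48.
q = (1090 − 48)/2 = 521, p = (1090 + 48)/2 = 569.
Check: 521 · 569 = 296449.

569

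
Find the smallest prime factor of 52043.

71

52043 is odd.
Digit sum 14, not divisible by 3.
Ends in 3: not divisible by 5.
7: 52043 = 7·7434 + 5
11: 52043 = 11·4731 + 2
13: 52043 = 13·4003 + 4
17: 52043 = 17·3061 + 6
19: 52043 = 19·2739 + 2
23: 52043 = 23·2262 + 17
29: 52043 = 29·1794 + 17
31: 52043 = 31·1678 + 25
37: 52043 = 37·1406 + 21
41: 52043 = 41·1269 + 14
43: 52043 = 43·1210 + 13
47: 52043 = 47·1107 + 14
53: 52043 = 53·981 + 50
59: 52043 = 59·882 + 5
61: 52043 = 61·853 + 10
67: 52043 = 67·776 + 51
71: 52043 = 71·733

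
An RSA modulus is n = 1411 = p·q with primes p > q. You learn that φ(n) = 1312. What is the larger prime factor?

φ(n) = (p−1)(q−1) = n − (p+q) + 1, so p + q = 1411 − 1312 + 1 = 100.
p and q are the roots of t² − 100t + 1411 = 0.
Discriminant: 100² − 4·1411 = 10000 − 5644 = 4356; √4356 = 66.
q = (100 − 66)/2 = 17, p = (100 + 66)/2 = 83.
Check: 17 · 83 = 1411.

83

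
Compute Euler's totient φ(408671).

Factor: 408671 = 19 · 137 · 157.
φ(408671) = (19−1) · (137−1) · (157−1) = 18 · 136 · 156 = 381888.

381888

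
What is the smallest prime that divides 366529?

19

366529 is odd.
Digit sum 31, not divisible by 3.
Ends in 9: not divisible by 5.
7: 366529 = 7·52361 + 2
11: 366529 = 11·33320 + 9
13: 366529 = 13·28194 + 7
17: 366529 = 17·21560 + 9
19: 366529 = 19·19291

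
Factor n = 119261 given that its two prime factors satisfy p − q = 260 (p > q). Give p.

Since p = q + 260, we have 119261 = q(q + 260), so q² + 260q − 119261 = 0.
Discriminant: 260² + 4·119261 = 67600 + 477044 = 544644; √544644 = 738.
q = (−260 + 738)/2 = 239, and p = q + 260 = 499.
Check: 239 · 499 = 119261.

499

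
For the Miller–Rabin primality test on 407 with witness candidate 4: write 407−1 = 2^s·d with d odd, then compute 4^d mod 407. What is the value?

407 − 1 = 406 = 2^1 · 203, so d = 203.
4^1 ≡ 4 (mod 407)
4^2 ≡ 4^2 = 16 ≡ 16 (mod 407)
4^4 ≡ 16^2 = 256 ≡ 256 (mod 407)
4^8 ≡ 256^2 = 65536 ≡ 9 (mod 407)
4^16 ≡ 9^2 = 81 ≡ 81 (mod 407)
4^32 ≡ 81^2 = 6561 ≡ 49 (mod 407)
4^64 ≡ 49^2 = 2401 ≡ 366 (mod 407)
4^128 ≡ 366^2 = 133956 ≡ 53 (mod 407)
203 = 128 + 64 + 8 + 2 + 1 in binary powers of 2.
So 4^203 ≡ 53 · 366 · 9 · 16 · 4 ≡ 284 (mod 407).
Squaring chain: 284; never reaches −1, so base 4 is a Miller–Rabin witness that 407 is composite.

284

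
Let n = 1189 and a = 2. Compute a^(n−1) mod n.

2^1 ≡ 2 (mod 1189)
2^2 ≡ 2^2 = 4 ≡ 4 (mod 1189)
2^4 ≡ 4^2 = 16 ≡ 16 (mod 1189)
2^8 ≡ 16^2 = 256 ≡ 256 (mod 1189)
2^16 ≡ 256^2 = 65536 ≡ 141 (mod 1189)
2^32 ≡ 141^2 = 19881 ≡ 857 (mod 1189)
2^64 ≡ 857^2 = 734449 ≡ 836 (mod 1189)
2^128 ≡ 836^2 = 698896 ≡ 953 (mod 1189)
2^256 ≡ 953^2 = 908209 ≡ 1002 (mod 1189)
2^512 ≡ 1002^2 = 1004004 ≡ 488 (mod 1189)
2^1024 ≡ 488^2 = 238144 ≡ 344 (mod 1189)
1188 = 1024 + 128 + 32 + 4 in binary powers of 2.
So 2^1188 ≡ 344 · 953 · 857 · 16 ≡ 297 (mod 1189).
Since 297 ≠ 1, base 2 is a Fermat witness: 1189 is composite.

297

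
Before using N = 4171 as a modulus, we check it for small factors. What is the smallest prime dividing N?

43

4171 is odd.
Digit sum 13, not divisible by 3.
Ends in 1: not divisible by 5.
7: 4171 = 7·595 + 6
11: 4171 = 11·379 + 2
13: 4171 = 13·320 + 11
17: 4171 = 17·245 + 6
19: 4171 = 19·219 + 10
23: 4171 = 23·181 + 8
29: 4171 = 29·143 + 24
31: 4171 = 31·134 + 17
37: 4171 = 37·112 + 27
41: 4171 = 41·101 + 30
43: 4171 = 43·97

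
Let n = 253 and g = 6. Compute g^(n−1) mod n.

234

6^1 ≡ 6 (mod 253)
6^2 ≡ 6^2 = 36 ≡ 36 (mod 253)
6^4 ≡ 36^2 = 1296 ≡ 31 (mod 253)
6^8 ≡ 31^2 = 961 ≡ 202 (mod 253)
6^16 ≡ 202^2 = 40804 ≡ 71 (mod 253)
6^32 ≡ 71^2 = 5041 ≡ 234 (mod 253)
6^64 ≡ 234^2 = 54756 ≡ 108 (mod 253)
6^128 ≡ 108^2 = 11664 ≡ 26 (mod 253)
252 = 128 + 64 + 32 + 16 + 8 + 4 in binary powers of 2.
So 6^252 ≡ 26 · 108 · 234 · 71 · 202 · 31 ≡ 234 (mod 253).
Since 234 ≠ 1, base 6 is a Fermat witness: 253 is composite.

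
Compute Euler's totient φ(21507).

Factor: 21507 = 3 · 67 · 107.
φ(21507) = (3−1) · (67−1) · (107−1) = 2 · 66 · 106 = 13992.

13992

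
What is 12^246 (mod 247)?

1

12^1 ≡ 12 (mod 247)
12^2 ≡ 12^2 = 144 ≡ 144 (mod 247)
12^4 ≡ 144^2 = 20736 ≡ 235 (mod 247)
12^8 ≡ 235^2 = 55225 ≡ 144 (mod 247)
12^16 ≡ 144^2 = 20736 ≡ 235 (mod 247)
12^32 ≡ 235^2 = 55225 ≡ 144 (mod 247)
12^64 ≡ 144^2 = 20736 ≡ 235 (mod 247)
12^128 ≡ 235^2 = 55225 ≡ 144 (mod 247)
246 = 128 + 64 + 32 + 16 + 4 + 2 in binary powers of 2.
So 12^246 ≡ 144 · 235 · 144 · 235 · 235 · 144 ≡ 1 (mod 247).
Since the result is 1, base 12 gives no evidence that 247 is composite.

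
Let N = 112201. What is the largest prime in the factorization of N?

112201 = 29 · 3869
3869 = 53 · 73
73 is prime.
So 112201 = 29 · 53 · 73; the largest prime factor is 73.

73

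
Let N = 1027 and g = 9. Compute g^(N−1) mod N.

222

9^1 ≡ 9 (mod 1027)
9^2 ≡ 9^2 = 81 ≡ 81 (mod 1027)
9^4 ≡ 81^2 = 6561 ≡ 399 (mod 1027)
9^8 ≡ 399^2 = 159201 ≡ 16 (mod 1027)
9^16 ≡ 16^2 = 256 ≡ 256 (mod 1027)
9^32 ≡ 256^2 = 65536 ≡ 835 (mod 1027)
9^64 ≡ 835^2 = 697225 ≡ 919 (mod 1027)
9^128 ≡ 919^2 = 844561 ≡ 367 (mod 1027)
9^256 ≡ 367^2 = 134689 ≡ 152 (mod 1027)
9^512 ≡ 152^2 = 23104 ≡ 510 (mod 1027)
9^1024 ≡ 510^2 = 260100 ≡ 269 (mod 1027)
1026 = 1024 + 2 in binary powers of 2.
So 9^1026 ≡ 269 · 81 ≡ 222 (mod 1027).
Since 222 ≠ 1, base 9 is a Fermat witness: 1027 is composite.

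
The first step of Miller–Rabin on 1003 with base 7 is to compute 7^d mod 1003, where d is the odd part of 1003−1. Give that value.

147

1003 − 1 = 1002 = 2^1 · 501, so d = 501.
7^1 ≡ 7 (mod 1003)
7^2 ≡ 7^2 = 49 ≡ 49 (mod 1003)
7^4 ≡ 49^2 = 2401 ≡ 395 (mod 1003)
7^8 ≡ 395^2 = 156025 ≡ 560 (mod 1003)
7^16 ≡ 560^2 = 313600 ≡ 664 (mod 1003)
7^32 ≡ 664^2 = 440896 ≡ 579 (mod 1003)
7^64 ≡ 579^2 = 335241 ≡ 239 (mod 1003)
7^128 ≡ 239^2 = 57121 ≡ 953 (mod 1003)
7^256 ≡ 953^2 = 908209 ≡ 494 (mod 1003)
501 = 256 + 128 + 64 + 32 + 16 + 4 + 1 in binary powers of 2.
So 7^501 ≡ 494 · 953 · 239 · 579 · 664 · 395 · 7 ≡ 147 (mod 1003).
Squaring chain: 147; never reaches −1, so base 7 is a Miller–Rabin witness that 1003 is composite.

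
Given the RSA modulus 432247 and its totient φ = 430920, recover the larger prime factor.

757

φ(n) = (p−1)(q−1) = n − (p+q) + 1, so p + q = 432247 − 430920 + 1 = 1328.
p and q are the roots of t² − 1328t + 432247 = 0.
Discriminant: 1328² − 4·432247 = 1763584 − 1728988 = 34596; √34596 = 186.
q = (1328 − 186)/2 = 571, p = (1328 + 186)/2 = 757.
Check: 571 · 757 = 432247.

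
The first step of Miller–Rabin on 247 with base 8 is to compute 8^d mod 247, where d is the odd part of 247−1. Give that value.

18

247 − 1 = 246 = 2^1 · 123, so d = 123.
8^1 ≡ 8 (mod 247)
8^2 ≡ 8^2 = 64 ≡ 64 (mod 247)
8^4 ≡ 64^2 = 4096 ≡ 144 (mod 247)
8^8 ≡ 144^2 = 20736 ≡ 235 (mod 247)
8^16 ≡ 235^2 = 55225 ≡ 144 (mod 247)
8^32 ≡ 144^2 = 20736 ≡ 235 (mod 247)
8^64 ≡ 235^2 = 55225 ≡ 144 (mod 247)
123 = 64 + 32 + 16 + 8 + 2 + 1 in binary powers of 2.
So 8^123 ≡ 144 · 235 · 144 · 235 · 64 · 8 ≡ 18 (mod 247).
Squaring chain: 18; never reaches −1, so base 8 is a Miller–Rabin witness that 247 is composite.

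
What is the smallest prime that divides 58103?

97

58103 is odd.
Digit sum 17, not divisible by 3.
Ends in 3: not divisible by 5.
7: 58103 = 7·8300 + 3
11: 58103 = 11·5282 + 1
13: 58103 = 13·4469 + 6
17: 58103 = 17·3417 + 14
19: 58103 = 19·3058 + 1
23: 58103 = 23·2526 + 5
29: 58103 = 29·2003 + 16
31: 58103 = 31·1874 + 9
37: 58103 = 37·1570 + 13
41: 58103 = 41·1417 + 6
43: 58103 = 43·1351 + 10
47: 58103 = 47·1236 + 11
53: 58103 = 53·1096 + 15
59: 58103 = 59·984 + 47
61: 58103 = 61·952 + 31
67: 58103 = 67·867 + 14
71: 58103 = 71·818 + 25
73: 58103 = 73·795 + 68
79: 58103 = 79·735 + 38
83: 58103 = 83·700 + 3
89: 58103 = 89·652 + 75
97: 58103 = 97·599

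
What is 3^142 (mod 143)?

42

3^1 ≡ 3 (mod 143)
3^2 ≡ 3^2 = 9 ≡ 9 (mod 143)
3^4 ≡ 9^2 = 81 ≡ 81 (mod 143)
3^8 ≡ 81^2 = 6561 ≡ 126 (mod 143)
3^16 ≡ 126^2 = 15876 ≡ 3 (mod 143)
3^32 ≡ 3^2 = 9 ≡ 9 (mod 143)
3^64 ≡ 9^2 = 81 ≡ 81 (mod 143)
3^128 ≡ 81^2 = 6561 ≡ 126 (mod 143)
142 = 128 + 8 + 4 + 2 in binary powers of 2.
So 3^142 ≡ 126 · 126 · 81 · 9 ≡ 42 (mod 143).
Since 42 ≠ 1, base 3 is a Fermat witness: 143 is composite.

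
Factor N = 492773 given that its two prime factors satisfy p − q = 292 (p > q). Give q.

571

Since p = q + 292, we have 492773 = q(q + 292), so q² + 292q − 492773 = 0.
Discriminant: 292² + 4·492773 = 85264 + 1971092 = 2056356; √2056356 = 1434.
q = (−292 + 1434)/2 = 571, and p = q + 292 = 863.
Check: 571 · 863 = 492773.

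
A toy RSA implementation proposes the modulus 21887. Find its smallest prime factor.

21887 is odd.
Digit sum 26, not divisible by 3.
Ends in 7: not divisible by 5.
7: 21887 = 7·3126 + 5
11: 21887 = 11·1989 + 8
13: 21887 = 13·1683 + 8
17: 21887 = 17·1287 + 8
19: 21887 = 19·1151 + 18
23: 21887 = 23·951 + 14
29: 21887 = 29·754 + 21
31: 21887 = 31·706 + 1
37: 21887 = 37·591 + 20
41: 21887 = 41·533 + 34
43: 21887 = 43·509

43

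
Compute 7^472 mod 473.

423

7^1 ≡ 7 (mod 473)
7^2 ≡ 7^2 = 49 ≡ 49 (mod 473)
7^4 ≡ 49^2 = 2401 ≡ 36 (mod 473)
7^8 ≡ 36^2 = 1296 ≡ 350 (mod 473)
7^16 ≡ 350^2 = 122500 ≡ 466 (mod 473)
7^32 ≡ 466^2 = 217156 ≡ 49 (mod 473)
7^64 ≡ 49^2 = 2401 ≡ 36 (mod 473)
7^128 ≡ 36^2 = 1296 ≡ 350 (mod 473)
7^256 ≡ 350^2 = 122500 ≡ 466 (mod 473)
472 = 256 + 128 + 64 + 16 + 8 in binary powers of 2.
So 7^472 ≡ 466 · 350 · 36 · 466 · 350 ≡ 423 (mod 473).
Since 423 ≠ 1, base 7 is a Fermat witness: 473 is composite.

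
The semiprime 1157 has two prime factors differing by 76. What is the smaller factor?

Since p = q + 76, we have 1157 = q(q + 76), so q² + 76q − 1157 = 0.
Discriminant: 76² + 4·1157 = 5776 + 4628 = 10404; √10404 = 102.
q = (−76 + 102)/2 = 13, and p = q + 76 = 89.
Check: 13 · 89 = 1157.

13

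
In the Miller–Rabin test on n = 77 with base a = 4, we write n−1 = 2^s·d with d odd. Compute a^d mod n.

77 − 1 = 76 = 2^2 · 19, so d = 19.
4^1 ≡ 4 (mod 77)
4^2 ≡ 4^2 = 16 ≡ 16 (mod 77)
4^4 ≡ 16^2 = 256 ≡ 25 (mod 77)
4^8 ≡ 25^2 = 625 ≡ 9 (mod 77)
4^16 ≡ 9^2 = 81 ≡ 4 (mod 77)
19 = 16 + 2 + 1 in binary powers of 2.
So 4^19 ≡ 4 · 16 · 4 ≡ 25 (mod 77).
Squaring chain: 25 → 9; never reaches −1, so base 4 is a Miller–Rabin witness that 77 is composite.

25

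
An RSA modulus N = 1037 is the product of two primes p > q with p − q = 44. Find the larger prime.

Since p = q + 44, we have 1037 = q(q + 44), so q² + 44q − 1037 = 0.
Discriminant: 44² + 4·1037 = 1936 + 4148 = 6084; √6084 = 78.
q = (−44 + 78)/2 = 17, and p = q + 44 = 61.
Check: 17 · 61 = 1037.

61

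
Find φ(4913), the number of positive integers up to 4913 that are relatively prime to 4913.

Factor: 4913 = 17^3.
φ(4913) = 17^2·(17−1) = 4624.

4624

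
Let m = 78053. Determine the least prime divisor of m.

78053 is odd.
Digit sum 23, not divisible by 3.
Ends in 3: not divisible by 5.
7: 78053 = 7·11150 + 3
11: 78053 = 11·7095 + 8
13: 78053 = 13·6004 + 1
17: 78053 = 17·4591 + 6
19: 78053 = 19·4108 + 1
23: 78053 = 23·3393 + 14
29: 78053 = 29·2691 + 14
31: 78053 = 31·2517 + 26
37: 78053 = 37·2109 + 20
41: 78053 = 41·1903 + 30
43: 78053 = 43·1815 + 8
47: 78053 = 47·1660 + 33
53: 78053 = 53·1472 + 37
59: 78053 = 59·1322 + 55
61: 78053 = 61·1279 + 34
67: 78053 = 67·1164 + 65
71: 78053 = 71·1099 + 24
73: 78053 = 73·1069 + 16
79: 78053 = 79·988 + 1
83: 78053 = 83·940 + 33
89: 78053 = 89·877

89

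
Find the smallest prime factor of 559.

559 is odd.
Digit sum 19, not divisible by 3.
Ends in 9: not divisible by 5.
7: 559 = 7·79 + 6
11: 559 = 11·50 + 9
13: 559 = 13·43

13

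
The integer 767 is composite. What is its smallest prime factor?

767 is odd.
Digit sum 20, not divisible by 3.
Ends in 7: not divisible by 5.
7: 767 = 7·109 + 4
11: 767 = 11·69 + 8
13: 767 = 13·59

13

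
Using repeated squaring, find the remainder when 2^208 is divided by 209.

2^1 ≡ 2 (mod 209)
2^2 ≡ 2^2 = 4 ≡ 4 (mod 209)
2^4 ≡ 4^2 = 16 ≡ 16 (mod 209)
2^8 ≡ 16^2 = 256 ≡ 47 (mod 209)
2^16 ≡ 47^2 = 2209 ≡ 119 (mod 209)
2^32 ≡ 119^2 = 14161 ≡ 158 (mod 209)
2^64 ≡ 158^2 = 24964 ≡ 93 (mod 209)
2^128 ≡ 93^2 = 8649 ≡ 80 (mod 209)
208 = 128 + 64 + 16 in binary powers of 2.
So 2^208 ≡ 80 · 93 · 119 ≡ 36 (mod 209).
Since 36 ≠ 1, base 2 is a Fermat witness: 209 is composite.

36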